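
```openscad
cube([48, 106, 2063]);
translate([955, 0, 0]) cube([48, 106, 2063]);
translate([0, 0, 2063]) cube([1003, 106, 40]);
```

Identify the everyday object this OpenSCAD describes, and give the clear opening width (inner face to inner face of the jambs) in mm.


A door frame. The clear opening width is 907 mm.

Two 2063 mm tall posts with a header on top — a door frame. The left jamb is 48 mm wide at x = 0; the right jamb starts at x = 955. The clear opening is 955 − 48 = 907 mm.


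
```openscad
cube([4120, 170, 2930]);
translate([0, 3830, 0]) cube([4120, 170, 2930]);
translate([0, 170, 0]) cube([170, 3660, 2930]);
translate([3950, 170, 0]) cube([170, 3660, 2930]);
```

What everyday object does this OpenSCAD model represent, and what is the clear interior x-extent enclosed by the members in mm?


A house (or room) frame. The interior width is 3780 mm.

Four 2930 mm walls enclosing a rectangle with no floor or roof — a room or house frame. Outside width is 4120 mm and wall thickness is 170 mm, so the interior width is 4120 − 2 × 170 = 3780 mm.


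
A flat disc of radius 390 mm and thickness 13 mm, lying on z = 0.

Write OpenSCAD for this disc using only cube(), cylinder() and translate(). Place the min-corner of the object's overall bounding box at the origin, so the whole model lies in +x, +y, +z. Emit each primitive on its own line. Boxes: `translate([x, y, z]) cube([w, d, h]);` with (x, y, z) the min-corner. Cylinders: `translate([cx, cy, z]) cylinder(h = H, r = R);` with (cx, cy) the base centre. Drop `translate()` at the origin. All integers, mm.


translate([390, 390, 0]) cylinder(h = 13, r = 390);


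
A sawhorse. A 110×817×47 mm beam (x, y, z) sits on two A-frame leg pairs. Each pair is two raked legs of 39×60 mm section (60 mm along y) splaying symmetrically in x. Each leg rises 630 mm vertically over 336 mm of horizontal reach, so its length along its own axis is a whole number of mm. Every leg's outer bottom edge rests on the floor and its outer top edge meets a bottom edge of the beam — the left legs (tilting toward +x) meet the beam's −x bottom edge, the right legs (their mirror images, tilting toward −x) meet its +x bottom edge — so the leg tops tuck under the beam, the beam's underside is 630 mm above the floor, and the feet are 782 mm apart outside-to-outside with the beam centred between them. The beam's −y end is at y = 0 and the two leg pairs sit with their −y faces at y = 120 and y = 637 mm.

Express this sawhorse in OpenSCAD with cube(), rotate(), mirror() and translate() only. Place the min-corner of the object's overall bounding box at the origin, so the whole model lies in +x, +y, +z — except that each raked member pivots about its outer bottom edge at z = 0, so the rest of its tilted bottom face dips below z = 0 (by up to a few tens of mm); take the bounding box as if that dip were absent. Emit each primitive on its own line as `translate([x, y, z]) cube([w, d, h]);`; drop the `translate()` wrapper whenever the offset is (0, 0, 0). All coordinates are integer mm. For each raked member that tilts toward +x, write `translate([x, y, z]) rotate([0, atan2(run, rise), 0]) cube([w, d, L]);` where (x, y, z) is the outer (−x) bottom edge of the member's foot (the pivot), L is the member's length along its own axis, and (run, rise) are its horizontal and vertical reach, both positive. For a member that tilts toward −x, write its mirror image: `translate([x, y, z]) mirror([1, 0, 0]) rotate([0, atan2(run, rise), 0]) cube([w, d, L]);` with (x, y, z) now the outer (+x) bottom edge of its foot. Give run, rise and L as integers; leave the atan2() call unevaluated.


// leg length = √(336² + 630²) = 714
// right-leg outer foot x = 2·336 + 110 = 782
// beam min-corner = (336, 0, 630)
translate([336, 0, 630]) cube([110, 817, 47]);
translate([0, 120, 0]) rotate([0, atan2(336, 630), 0]) cube([39, 60, 714]);
translate([782, 120, 0]) mirror([1, 0, 0]) rotate([0, atan2(336, 630), 0]) cube([39, 60, 714]);
translate([0, 637, 0]) rotate([0, atan2(336, 630), 0]) cube([39, 60, 714]);
translate([782, 637, 0]) mirror([1, 0, 0]) rotate([0, atan2(336, 630), 0]) cube([39, 60, 714]);


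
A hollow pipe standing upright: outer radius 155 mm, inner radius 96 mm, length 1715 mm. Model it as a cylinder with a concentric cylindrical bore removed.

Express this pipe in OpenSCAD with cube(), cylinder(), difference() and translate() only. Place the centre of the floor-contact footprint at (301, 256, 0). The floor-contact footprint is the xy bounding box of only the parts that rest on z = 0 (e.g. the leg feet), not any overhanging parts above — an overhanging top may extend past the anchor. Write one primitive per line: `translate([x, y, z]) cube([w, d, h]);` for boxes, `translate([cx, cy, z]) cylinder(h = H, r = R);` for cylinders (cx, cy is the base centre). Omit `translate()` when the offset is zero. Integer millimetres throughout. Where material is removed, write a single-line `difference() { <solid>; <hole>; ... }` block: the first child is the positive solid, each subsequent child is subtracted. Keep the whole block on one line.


difference() { translate([301, 256, 0]) cylinder(h = 1715, r = 155); translate([301, 256, 0]) cylinder(h = 1715, r = 96); }


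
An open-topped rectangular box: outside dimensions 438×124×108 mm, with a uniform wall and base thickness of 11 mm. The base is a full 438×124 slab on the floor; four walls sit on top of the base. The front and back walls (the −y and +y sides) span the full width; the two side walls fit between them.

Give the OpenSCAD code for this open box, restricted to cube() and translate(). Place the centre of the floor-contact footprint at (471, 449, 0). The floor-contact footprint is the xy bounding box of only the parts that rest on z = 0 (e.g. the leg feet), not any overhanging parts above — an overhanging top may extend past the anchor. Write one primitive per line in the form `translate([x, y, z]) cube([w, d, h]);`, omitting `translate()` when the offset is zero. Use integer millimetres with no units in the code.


translate([252, 387, 0]) cube([438, 124, 11]);
translate([252, 387, 11]) cube([438, 11, 97]);
translate([252, 500, 11]) cube([438, 11, 97]);
translate([252, 398, 11]) cube([11, 102, 97]);
translate([679, 398, 11]) cube([11, 102, 97]);


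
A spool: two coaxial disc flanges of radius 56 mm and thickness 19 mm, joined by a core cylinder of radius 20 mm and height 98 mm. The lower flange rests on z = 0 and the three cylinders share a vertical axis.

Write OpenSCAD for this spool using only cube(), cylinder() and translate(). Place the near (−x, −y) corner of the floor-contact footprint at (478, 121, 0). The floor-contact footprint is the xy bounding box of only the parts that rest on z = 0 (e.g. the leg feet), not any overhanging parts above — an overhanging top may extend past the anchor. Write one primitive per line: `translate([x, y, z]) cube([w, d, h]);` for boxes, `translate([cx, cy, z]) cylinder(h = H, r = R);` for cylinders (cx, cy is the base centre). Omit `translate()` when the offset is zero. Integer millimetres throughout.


translate([534, 177, 0]) cylinder(h = 19, r = 56);
translate([534, 177, 19]) cylinder(h = 98, r = 20);
translate([534, 177, 117]) cylinder(h = 19, r = 56);


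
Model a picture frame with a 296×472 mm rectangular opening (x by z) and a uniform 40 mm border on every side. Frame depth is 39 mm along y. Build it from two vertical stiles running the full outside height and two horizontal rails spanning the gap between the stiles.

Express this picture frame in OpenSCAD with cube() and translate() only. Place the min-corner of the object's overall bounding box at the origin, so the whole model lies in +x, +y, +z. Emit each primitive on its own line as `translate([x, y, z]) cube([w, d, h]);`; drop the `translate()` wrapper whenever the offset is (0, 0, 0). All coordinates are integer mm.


cube([40, 39, 552]);
translate([336, 0, 0]) cube([40, 39, 552]);
translate([40, 0, 0]) cube([296, 39, 40]);
translate([40, 0, 512]) cube([296, 39, 40]);


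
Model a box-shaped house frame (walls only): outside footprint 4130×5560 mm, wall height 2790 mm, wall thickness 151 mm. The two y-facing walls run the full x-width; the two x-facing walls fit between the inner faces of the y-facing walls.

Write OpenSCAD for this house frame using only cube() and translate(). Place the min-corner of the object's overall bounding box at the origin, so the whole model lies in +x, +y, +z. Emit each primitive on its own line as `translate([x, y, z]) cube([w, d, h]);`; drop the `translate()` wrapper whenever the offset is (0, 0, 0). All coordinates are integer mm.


cube([4130, 151, 2790]);
translate([0, 5409, 0]) cube([4130, 151, 2790]);
translate([0, 151, 0]) cube([151, 5258, 2790]);
translate([3979, 151, 0]) cube([151, 5258, 2790]);


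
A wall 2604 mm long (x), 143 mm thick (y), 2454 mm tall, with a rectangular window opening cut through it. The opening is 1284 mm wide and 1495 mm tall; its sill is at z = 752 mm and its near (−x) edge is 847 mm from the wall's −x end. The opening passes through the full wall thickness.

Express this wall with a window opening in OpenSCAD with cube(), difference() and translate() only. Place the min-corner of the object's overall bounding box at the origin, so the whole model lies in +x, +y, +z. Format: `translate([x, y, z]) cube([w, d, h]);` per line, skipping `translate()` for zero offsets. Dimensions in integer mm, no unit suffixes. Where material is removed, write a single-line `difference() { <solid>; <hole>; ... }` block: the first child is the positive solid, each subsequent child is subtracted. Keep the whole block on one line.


difference() { cube([2604, 143, 2454]); translate([847, 0, 752]) cube([1284, 143, 1495]); }


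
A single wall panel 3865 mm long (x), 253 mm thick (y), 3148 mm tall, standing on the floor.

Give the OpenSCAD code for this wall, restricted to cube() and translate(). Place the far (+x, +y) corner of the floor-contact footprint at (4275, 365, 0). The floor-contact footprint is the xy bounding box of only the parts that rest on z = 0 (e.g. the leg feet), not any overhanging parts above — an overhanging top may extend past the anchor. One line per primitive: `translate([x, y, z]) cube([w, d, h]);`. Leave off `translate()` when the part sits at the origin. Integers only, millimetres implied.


translate([410, 112, 0]) cube([3865, 253, 3148]);


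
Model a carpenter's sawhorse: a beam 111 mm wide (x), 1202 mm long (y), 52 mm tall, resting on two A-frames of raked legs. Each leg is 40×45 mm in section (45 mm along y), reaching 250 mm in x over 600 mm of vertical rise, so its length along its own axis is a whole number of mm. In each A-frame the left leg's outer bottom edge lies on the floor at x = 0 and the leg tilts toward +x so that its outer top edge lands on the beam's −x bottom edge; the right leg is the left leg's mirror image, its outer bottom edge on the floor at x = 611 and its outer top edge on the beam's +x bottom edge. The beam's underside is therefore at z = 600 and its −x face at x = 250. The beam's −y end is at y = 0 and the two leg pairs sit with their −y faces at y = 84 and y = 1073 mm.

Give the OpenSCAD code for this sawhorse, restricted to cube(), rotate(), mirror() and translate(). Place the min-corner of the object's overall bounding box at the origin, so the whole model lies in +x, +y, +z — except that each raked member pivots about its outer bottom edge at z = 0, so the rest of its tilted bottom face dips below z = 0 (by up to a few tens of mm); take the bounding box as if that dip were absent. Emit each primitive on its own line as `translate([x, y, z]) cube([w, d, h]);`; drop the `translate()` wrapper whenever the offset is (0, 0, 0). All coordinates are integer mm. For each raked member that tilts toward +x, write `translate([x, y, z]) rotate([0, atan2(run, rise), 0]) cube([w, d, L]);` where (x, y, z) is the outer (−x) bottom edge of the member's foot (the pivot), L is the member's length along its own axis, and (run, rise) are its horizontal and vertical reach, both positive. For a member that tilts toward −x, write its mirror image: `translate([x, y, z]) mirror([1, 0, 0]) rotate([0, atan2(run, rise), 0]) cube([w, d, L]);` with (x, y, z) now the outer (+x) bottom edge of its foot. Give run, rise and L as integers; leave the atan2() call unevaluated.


translate([250, 0, 600]) cube([111, 1202, 52]);
translate([0, 84, 0]) rotate([0, atan2(250, 600), 0]) cube([40, 45, 650]);
translate([611, 84, 0]) mirror([1, 0, 0]) rotate([0, atan2(250, 600), 0]) cube([40, 45, 650]);
translate([0, 1073, 0]) rotate([0, atan2(250, 600), 0]) cube([40, 45, 650]);
translate([611, 1073, 0]) mirror([1, 0, 0]) rotate([0, atan2(250, 600), 0]) cube([40, 45, 650]);


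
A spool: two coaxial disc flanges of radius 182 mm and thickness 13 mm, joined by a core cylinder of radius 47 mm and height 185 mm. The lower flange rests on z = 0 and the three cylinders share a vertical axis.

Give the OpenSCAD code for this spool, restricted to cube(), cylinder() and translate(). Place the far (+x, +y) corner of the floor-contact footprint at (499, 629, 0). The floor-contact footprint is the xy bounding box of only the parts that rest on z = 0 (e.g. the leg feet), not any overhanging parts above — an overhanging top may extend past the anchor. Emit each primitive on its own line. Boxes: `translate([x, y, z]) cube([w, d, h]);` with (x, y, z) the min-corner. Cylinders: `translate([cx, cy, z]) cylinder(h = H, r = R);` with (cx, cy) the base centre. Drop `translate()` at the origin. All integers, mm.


translate([317, 447, 0]) cylinder(h = 13, r = 182);
translate([317, 447, 13]) cylinder(h = 185, r = 47);
translate([317, 447, 198]) cylinder(h = 13, r = 182);


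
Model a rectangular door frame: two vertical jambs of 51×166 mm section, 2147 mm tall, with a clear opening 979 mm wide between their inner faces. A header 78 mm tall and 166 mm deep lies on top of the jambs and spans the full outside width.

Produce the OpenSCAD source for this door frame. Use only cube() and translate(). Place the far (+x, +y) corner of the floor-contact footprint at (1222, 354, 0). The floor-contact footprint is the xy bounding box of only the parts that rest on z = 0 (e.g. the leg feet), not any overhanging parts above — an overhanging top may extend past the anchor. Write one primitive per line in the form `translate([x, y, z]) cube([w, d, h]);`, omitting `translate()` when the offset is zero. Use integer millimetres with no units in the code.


translate([141, 188, 0]) cube([51, 166, 2147]);
translate([1171, 188, 0]) cube([51, 166, 2147]);
translate([141, 188, 2147]) cube([1081, 166, 78]);


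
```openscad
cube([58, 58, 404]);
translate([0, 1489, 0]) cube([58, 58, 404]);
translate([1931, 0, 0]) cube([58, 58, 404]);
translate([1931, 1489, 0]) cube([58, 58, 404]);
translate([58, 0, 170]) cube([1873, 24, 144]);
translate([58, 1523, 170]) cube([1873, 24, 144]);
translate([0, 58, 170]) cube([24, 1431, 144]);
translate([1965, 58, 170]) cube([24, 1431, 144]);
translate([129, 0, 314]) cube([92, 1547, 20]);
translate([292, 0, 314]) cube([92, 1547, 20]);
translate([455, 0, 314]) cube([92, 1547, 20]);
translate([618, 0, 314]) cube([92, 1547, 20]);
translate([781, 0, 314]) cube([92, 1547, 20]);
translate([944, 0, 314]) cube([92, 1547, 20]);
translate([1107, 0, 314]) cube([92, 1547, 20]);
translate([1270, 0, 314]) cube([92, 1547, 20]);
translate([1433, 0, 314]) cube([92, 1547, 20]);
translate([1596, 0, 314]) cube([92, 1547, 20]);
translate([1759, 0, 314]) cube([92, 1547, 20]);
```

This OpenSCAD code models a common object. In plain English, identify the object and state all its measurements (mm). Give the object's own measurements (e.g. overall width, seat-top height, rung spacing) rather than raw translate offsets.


A bed frame 1989 mm long (x) by 1547 mm wide (y). Four 58×58 mm corner posts, 404 mm tall, at the corners of the footprint. Four rails of 24 mm thickness and 144 mm height run between adjacent posts with their undersides at z = 170 mm, their outer faces flush with the outside of the frame (the two x-running rails run between the posts' inner faces; the two y-running rails run between the posts' inner faces). 11 slats, each 92 mm wide (x) and 20 mm thick, lie across the top of the two x-running rails, running the full 1547 mm width of the frame in y; along x they sit between the end posts with a 71 mm gap after the −x posts and between neighbouring slats, leaving 80 mm before the +x posts.


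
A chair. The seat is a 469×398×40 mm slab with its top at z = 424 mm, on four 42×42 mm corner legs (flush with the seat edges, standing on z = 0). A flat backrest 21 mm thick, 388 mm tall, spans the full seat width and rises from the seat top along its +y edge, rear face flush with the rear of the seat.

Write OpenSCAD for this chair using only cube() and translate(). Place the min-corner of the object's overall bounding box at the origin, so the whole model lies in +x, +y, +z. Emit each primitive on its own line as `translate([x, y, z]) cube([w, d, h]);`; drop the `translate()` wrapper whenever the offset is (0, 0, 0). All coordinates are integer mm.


translate([0, 0, 384]) cube([469, 398, 40]);
cube([42, 42, 384]);
translate([427, 0, 0]) cube([42, 42, 384]);
translate([0, 356, 0]) cube([42, 42, 384]);
translate([427, 356, 0]) cube([42, 42, 384]);
translate([0, 377, 424]) cube([469, 21, 388]);


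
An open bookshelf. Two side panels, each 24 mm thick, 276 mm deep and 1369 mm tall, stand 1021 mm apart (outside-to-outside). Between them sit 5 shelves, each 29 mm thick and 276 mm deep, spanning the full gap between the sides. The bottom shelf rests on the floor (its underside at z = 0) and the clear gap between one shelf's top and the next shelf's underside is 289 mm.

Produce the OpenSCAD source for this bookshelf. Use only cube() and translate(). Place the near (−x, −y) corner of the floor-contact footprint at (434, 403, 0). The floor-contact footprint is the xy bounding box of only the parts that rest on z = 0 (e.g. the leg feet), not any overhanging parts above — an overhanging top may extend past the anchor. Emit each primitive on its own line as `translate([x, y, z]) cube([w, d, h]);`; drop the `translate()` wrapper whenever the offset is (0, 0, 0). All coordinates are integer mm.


translate([434, 403, 0]) cube([24, 276, 1369]);
translate([1431, 403, 0]) cube([24, 276, 1369]);
translate([458, 403, 0]) cube([973, 276, 29]);
translate([458, 403, 318]) cube([973, 276, 29]);
translate([458, 403, 636]) cube([973, 276, 29]);
translate([458, 403, 954]) cube([973, 276, 29]);
translate([458, 403, 1272]) cube([973, 276, 29]);


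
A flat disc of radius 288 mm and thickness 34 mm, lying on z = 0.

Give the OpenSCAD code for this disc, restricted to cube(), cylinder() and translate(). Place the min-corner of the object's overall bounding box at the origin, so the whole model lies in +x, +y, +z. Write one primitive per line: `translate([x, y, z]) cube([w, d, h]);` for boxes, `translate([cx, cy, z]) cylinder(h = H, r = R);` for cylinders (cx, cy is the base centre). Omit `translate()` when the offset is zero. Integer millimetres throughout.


translate([288, 288, 0]) cylinder(h = 34, r = 288);


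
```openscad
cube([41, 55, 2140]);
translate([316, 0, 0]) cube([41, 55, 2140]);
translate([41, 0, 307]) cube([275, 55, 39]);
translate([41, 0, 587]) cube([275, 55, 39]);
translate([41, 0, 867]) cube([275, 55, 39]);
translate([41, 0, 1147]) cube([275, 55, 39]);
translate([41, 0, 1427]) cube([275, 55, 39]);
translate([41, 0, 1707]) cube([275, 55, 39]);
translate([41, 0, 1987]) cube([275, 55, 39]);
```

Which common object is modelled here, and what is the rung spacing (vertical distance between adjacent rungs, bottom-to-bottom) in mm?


A ladder. The rung spacing is 280 mm.

Two tall 41×55 posts with 7 short bars between them — a ladder. Adjacent rungs sit at z = 307 and z = 587, so the spacing is 587 − 307 = 280 mm.


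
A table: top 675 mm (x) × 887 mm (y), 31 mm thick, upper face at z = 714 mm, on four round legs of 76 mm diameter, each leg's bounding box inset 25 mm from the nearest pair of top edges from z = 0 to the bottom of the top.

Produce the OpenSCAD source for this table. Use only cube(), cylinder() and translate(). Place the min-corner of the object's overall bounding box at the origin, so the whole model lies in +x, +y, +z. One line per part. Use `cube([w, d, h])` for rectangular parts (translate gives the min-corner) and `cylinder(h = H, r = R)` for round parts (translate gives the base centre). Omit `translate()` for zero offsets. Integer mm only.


translate([0, 0, 683]) cube([675, 887, 31]);
translate([63, 63, 0]) cylinder(h = 683, r = 38);
translate([612, 63, 0]) cylinder(h = 683, r = 38);
translate([63, 824, 0]) cylinder(h = 683, r = 38);
translate([612, 824, 0]) cylinder(h = 683, r = 38);


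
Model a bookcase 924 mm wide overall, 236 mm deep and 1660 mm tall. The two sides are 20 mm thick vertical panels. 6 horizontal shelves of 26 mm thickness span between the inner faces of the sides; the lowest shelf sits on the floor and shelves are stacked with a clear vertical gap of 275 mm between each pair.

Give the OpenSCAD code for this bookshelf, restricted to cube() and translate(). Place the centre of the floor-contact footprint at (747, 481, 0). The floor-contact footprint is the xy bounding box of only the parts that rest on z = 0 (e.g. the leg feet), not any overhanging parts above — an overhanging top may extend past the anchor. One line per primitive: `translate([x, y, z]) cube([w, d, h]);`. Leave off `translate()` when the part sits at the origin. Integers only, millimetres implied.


translate([285, 363, 0]) cube([20, 236, 1660]);
translate([1189, 363, 0]) cube([20, 236, 1660]);
translate([305, 363, 0]) cube([884, 236, 26]);
translate([305, 363, 301]) cube([884, 236, 26]);
translate([305, 363, 602]) cube([884, 236, 26]);
translate([305, 363, 903]) cube([884, 236, 26]);
translate([305, 363, 1204]) cube([884, 236, 26]);
translate([305, 363, 1505]) cube([884, 236, 26]);


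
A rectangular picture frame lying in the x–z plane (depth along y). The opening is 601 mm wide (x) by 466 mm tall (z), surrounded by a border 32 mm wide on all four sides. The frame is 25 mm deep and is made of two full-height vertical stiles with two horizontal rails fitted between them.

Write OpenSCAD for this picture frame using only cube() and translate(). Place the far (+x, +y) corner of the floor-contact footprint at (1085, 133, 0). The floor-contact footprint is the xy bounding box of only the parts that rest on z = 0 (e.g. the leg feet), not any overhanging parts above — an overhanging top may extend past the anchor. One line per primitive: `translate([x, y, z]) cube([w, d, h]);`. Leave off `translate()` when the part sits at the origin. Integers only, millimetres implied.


translate([420, 108, 0]) cube([32, 25, 530]);
translate([1053, 108, 0]) cube([32, 25, 530]);
translate([452, 108, 0]) cube([601, 25, 32]);
translate([452, 108, 498]) cube([601, 25, 32]);


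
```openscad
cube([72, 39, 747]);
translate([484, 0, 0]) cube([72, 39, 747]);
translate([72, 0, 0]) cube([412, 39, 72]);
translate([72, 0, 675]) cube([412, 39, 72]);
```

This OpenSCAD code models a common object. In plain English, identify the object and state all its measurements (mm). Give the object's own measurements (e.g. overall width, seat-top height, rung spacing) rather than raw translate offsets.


A rectangular picture frame lying in the x–z plane (depth along y). The opening is 412 mm wide (x) by 603 mm tall (z), surrounded by a border 72 mm wide on all four sides. The frame is 39 mm deep and is made of two full-height vertical stiles with two horizontal rails fitted between them.


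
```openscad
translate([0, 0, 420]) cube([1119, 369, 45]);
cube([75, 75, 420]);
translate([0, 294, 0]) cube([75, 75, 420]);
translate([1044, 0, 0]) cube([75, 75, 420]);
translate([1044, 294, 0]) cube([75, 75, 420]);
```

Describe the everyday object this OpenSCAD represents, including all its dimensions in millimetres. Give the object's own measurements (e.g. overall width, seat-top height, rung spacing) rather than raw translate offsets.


A bench: a 1119×369 mm seat slab, 45 mm thick, top at z = 465 mm, on four 75×75 mm square legs flush with the seat corners and standing on z = 0.


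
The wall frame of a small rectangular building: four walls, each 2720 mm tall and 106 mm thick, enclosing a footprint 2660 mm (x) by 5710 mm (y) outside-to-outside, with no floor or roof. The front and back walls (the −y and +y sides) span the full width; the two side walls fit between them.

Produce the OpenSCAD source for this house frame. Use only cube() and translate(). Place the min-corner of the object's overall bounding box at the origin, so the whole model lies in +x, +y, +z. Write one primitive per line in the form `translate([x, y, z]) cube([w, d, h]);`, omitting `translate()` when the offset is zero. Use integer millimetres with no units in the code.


cube([2660, 106, 2720]);
translate([0, 5604, 0]) cube([2660, 106, 2720]);
translate([0, 106, 0]) cube([106, 5498, 2720]);
translate([2554, 106, 0]) cube([106, 5498, 2720]);


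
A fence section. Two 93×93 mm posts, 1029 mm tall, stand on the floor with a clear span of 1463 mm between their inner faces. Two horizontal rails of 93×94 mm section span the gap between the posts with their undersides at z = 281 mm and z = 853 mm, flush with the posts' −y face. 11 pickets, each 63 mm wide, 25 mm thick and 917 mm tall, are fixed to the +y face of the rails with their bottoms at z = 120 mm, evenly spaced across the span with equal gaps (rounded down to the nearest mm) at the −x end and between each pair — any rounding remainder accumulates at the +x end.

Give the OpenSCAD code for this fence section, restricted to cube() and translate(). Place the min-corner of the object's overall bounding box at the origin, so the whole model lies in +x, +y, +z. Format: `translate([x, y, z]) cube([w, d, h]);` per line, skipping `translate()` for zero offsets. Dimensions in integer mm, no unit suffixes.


cube([93, 93, 1029]);
translate([1556, 0, 0]) cube([93, 93, 1029]);
translate([93, 0, 281]) cube([1463, 93, 94]);
translate([93, 0, 853]) cube([1463, 93, 94]);
translate([157, 93, 120]) cube([63, 25, 917]);
translate([284, 93, 120]) cube([63, 25, 917]);
translate([411, 93, 120]) cube([63, 25, 917]);
translate([538, 93, 120]) cube([63, 25, 917]);
translate([665, 93, 120]) cube([63, 25, 917]);
translate([792, 93, 120]) cube([63, 25, 917]);
translate([919, 93, 120]) cube([63, 25, 917]);
translate([1046, 93, 120]) cube([63, 25, 917]);
translate([1173, 93, 120]) cube([63, 25, 917]);
translate([1300, 93, 120]) cube([63, 25, 917]);
translate([1427, 93, 120]) cube([63, 25, 917]);


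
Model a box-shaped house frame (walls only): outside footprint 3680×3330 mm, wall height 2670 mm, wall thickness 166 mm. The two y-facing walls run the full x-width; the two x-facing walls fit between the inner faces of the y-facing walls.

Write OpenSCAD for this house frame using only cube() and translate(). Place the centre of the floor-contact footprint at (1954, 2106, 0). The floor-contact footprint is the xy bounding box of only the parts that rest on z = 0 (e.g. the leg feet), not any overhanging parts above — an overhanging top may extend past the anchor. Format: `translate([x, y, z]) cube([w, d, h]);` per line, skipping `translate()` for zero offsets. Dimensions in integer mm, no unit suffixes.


translate([114, 441, 0]) cube([3680, 166, 2670]);
translate([114, 3605, 0]) cube([3680, 166, 2670]);
translate([114, 607, 0]) cube([166, 2998, 2670]);
translate([3628, 607, 0]) cube([166, 2998, 2670]);


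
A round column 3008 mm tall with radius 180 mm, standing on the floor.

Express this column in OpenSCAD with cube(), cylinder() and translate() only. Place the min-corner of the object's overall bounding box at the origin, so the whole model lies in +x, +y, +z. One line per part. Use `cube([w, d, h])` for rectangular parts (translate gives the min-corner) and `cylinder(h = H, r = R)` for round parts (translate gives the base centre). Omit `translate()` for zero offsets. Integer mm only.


translate([180, 180, 0]) cylinder(h = 3008, r = 180);


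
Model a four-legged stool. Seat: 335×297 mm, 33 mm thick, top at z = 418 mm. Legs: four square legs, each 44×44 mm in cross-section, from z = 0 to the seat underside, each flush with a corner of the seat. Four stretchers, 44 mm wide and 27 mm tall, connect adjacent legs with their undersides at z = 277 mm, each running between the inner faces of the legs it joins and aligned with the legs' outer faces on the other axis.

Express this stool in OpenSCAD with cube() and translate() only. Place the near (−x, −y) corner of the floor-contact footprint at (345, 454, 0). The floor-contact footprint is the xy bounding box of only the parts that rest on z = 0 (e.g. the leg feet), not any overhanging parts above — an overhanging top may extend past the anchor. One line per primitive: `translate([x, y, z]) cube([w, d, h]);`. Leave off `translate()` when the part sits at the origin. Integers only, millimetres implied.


// leg_h = 418 - 33 = 385
// stretcher span = 335 - 2*44 = 247
translate([345, 454, 385]) cube([335, 297, 33]);
translate([345, 454, 0]) cube([44, 44, 385]);
translate([636, 454, 0]) cube([44, 44, 385]);
translate([345, 707, 0]) cube([44, 44, 385]);
translate([636, 707, 0]) cube([44, 44, 385]);
translate([389, 454, 277]) cube([247, 44, 27]);
translate([389, 707, 277]) cube([247, 44, 27]);
translate([345, 498, 277]) cube([44, 209, 27]);
translate([636, 498, 277]) cube([44, 209, 27]);


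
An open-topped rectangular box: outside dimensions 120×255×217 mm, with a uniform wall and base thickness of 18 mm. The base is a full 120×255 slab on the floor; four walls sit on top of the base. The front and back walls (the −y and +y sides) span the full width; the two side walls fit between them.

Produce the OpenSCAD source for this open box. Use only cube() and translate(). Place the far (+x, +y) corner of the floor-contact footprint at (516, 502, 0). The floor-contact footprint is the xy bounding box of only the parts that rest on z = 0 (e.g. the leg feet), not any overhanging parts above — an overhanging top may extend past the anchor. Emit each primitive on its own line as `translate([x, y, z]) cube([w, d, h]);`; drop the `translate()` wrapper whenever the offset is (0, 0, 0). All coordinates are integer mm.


translate([396, 247, 0]) cube([120, 255, 18]);
translate([396, 247, 18]) cube([120, 18, 199]);
translate([396, 484, 18]) cube([120, 18, 199]);
translate([396, 265, 18]) cube([18, 219, 199]);
translate([498, 265, 18]) cube([18, 219, 199]);


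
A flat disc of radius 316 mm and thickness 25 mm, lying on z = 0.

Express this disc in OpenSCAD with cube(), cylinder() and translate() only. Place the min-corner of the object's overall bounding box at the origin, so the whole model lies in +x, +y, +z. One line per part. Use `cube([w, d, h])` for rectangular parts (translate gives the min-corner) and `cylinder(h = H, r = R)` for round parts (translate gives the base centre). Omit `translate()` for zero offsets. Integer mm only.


translate([316, 316, 0]) cylinder(h = 25, r = 316);


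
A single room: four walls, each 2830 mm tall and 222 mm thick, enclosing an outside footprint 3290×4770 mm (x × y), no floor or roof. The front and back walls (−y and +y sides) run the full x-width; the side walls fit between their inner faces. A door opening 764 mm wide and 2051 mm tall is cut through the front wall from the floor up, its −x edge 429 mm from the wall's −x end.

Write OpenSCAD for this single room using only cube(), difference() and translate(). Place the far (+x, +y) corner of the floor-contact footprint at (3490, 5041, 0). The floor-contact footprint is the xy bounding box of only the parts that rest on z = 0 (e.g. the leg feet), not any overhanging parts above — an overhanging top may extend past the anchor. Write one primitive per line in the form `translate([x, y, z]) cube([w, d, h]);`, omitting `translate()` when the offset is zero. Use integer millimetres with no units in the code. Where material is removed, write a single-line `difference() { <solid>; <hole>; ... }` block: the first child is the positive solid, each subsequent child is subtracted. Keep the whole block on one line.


difference() { translate([200, 271, 0]) cube([3290, 222, 2830]); translate([629, 271, 0]) cube([764, 222, 2051]); }
translate([200, 4819, 0]) cube([3290, 222, 2830]);
translate([200, 493, 0]) cube([222, 4326, 2830]);
translate([3268, 493, 0]) cube([222, 4326, 2830]);


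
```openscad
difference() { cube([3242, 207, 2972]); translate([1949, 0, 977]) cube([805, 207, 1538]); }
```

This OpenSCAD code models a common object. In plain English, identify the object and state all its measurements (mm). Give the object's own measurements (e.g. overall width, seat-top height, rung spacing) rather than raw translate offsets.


A wall 3242 mm long (x), 207 mm thick (y), 2972 mm tall, with a rectangular window opening cut through it. The opening is 805 mm wide and 1538 mm tall; its sill is at z = 977 mm and its near (−x) edge is 1949 mm from the wall's −x end. The opening passes through the full wall thickness.


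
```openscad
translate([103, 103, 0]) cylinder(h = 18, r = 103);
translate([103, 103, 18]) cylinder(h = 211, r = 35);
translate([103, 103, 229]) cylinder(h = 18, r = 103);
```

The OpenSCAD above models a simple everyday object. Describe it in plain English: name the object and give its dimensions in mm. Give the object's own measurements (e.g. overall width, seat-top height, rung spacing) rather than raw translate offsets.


A spool: two coaxial disc flanges of radius 103 mm and thickness 18 mm, joined by a core cylinder of radius 35 mm and height 211 mm. The lower flange rests on z = 0 and the three cylinders share a vertical axis.


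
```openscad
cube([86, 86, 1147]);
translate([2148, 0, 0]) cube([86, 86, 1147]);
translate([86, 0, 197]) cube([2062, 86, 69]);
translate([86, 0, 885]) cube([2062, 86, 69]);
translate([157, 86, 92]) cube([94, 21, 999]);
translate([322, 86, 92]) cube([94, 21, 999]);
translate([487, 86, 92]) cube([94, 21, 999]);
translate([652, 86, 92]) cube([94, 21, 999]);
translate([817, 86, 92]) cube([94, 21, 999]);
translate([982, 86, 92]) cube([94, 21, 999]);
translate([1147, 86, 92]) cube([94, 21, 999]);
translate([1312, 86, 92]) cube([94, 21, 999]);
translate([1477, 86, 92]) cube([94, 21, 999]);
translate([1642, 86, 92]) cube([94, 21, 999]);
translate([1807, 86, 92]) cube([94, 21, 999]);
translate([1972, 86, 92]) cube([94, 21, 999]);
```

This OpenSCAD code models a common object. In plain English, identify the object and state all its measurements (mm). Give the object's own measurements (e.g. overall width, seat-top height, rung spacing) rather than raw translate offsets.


A fence section. Two 86×86 mm posts, 1147 mm tall, stand on the floor with a clear span of 2062 mm between their inner faces. Two horizontal rails of 86×69 mm section span the gap between the posts with their undersides at z = 197 mm and z = 885 mm, flush with the posts' −y face. 12 pickets, each 94 mm wide, 21 mm thick and 999 mm tall, are fixed to the +y face of the rails with their bottoms at z = 92 mm, spaced across the span with a 71 mm gap after the −x post and between neighbouring pickets, with 82 mm left before the +x post.


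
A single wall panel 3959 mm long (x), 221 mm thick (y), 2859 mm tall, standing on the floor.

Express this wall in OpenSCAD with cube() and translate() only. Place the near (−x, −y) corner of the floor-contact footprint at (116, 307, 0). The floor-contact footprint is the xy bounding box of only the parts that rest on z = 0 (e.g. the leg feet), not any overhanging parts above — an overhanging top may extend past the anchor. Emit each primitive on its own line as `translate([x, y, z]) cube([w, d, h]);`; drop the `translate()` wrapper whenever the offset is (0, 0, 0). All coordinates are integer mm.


translate([116, 307, 0]) cube([3959, 221, 2859]);


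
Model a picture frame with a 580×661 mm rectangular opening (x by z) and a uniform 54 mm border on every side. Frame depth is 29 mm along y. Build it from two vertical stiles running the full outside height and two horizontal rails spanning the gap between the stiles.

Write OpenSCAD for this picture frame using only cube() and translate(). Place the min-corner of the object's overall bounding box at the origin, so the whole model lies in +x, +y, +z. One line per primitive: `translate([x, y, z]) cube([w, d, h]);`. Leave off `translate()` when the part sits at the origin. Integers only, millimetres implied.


cube([54, 29, 769]);
translate([634, 0, 0]) cube([54, 29, 769]);
translate([54, 0, 0]) cube([580, 29, 54]);
translate([54, 0, 715]) cube([580, 29, 54]);


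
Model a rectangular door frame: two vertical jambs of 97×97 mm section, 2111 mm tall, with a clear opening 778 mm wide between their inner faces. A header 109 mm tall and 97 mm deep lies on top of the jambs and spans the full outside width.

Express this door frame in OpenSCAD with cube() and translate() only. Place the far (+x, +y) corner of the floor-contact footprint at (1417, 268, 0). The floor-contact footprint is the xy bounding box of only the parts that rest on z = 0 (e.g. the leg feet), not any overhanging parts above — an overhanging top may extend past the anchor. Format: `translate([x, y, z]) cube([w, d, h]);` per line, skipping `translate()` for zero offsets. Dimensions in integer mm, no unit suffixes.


translate([445, 171, 0]) cube([97, 97, 2111]);
translate([1320, 171, 0]) cube([97, 97, 2111]);
translate([445, 171, 2111]) cube([972, 97, 109]);


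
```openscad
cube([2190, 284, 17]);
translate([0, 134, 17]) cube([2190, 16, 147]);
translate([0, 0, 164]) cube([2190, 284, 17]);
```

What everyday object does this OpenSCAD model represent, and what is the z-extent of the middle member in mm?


An I-beam. The web height is 147 mm.

Two wide flanges with a thin centred web — an I-beam. Overall 181 mm minus two 17 mm flanges gives a web of 181 − 2·17 = 147 mm.


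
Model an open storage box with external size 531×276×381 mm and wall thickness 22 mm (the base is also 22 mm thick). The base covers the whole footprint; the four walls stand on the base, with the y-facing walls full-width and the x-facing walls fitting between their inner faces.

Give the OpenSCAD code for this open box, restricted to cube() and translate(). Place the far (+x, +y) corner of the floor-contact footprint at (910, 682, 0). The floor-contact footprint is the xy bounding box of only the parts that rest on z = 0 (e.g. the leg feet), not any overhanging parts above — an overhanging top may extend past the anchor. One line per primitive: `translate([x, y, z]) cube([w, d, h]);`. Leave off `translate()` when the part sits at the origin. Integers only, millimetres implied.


translate([379, 406, 0]) cube([531, 276, 22]);
translate([379, 406, 22]) cube([531, 22, 359]);
translate([379, 660, 22]) cube([531, 22, 359]);
translate([379, 428, 22]) cube([22, 232, 359]);
translate([888, 428, 22]) cube([22, 232, 359]);


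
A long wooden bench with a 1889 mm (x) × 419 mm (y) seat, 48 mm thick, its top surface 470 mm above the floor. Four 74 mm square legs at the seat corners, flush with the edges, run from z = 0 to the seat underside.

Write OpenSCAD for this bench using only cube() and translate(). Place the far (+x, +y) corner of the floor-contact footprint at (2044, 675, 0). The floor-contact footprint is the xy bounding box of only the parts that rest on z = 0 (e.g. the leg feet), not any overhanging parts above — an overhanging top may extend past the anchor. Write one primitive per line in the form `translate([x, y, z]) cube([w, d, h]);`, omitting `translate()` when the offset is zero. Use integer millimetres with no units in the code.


// leg_h = 470 − 48 = 422
translate([155, 256, 422]) cube([1889, 419, 48]);
translate([155, 256, 0]) cube([74, 74, 422]);
translate([155, 601, 0]) cube([74, 74, 422]);
translate([1970, 256, 0]) cube([74, 74, 422]);
translate([1970, 601, 0]) cube([74, 74, 422]);
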